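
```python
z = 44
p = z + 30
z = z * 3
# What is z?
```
Trace:
  z=44
  z=44, p=74
  z=132, p=74

Final answer: 132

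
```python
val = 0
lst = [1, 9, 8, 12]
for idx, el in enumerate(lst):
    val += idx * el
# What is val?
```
Trace:
  val=0
  val=0, idx=0, el=1
  val=9, idx=1, el=9
  val=25, idx=2, el=8
  val=61, idx=3, el=12

Final answer: 61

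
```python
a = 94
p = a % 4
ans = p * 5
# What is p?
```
Trace:
  a=94
  a=94, p=2
  a=94, p=2, ans=10

Final answer: 2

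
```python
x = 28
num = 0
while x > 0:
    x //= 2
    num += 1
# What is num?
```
Trace:
  x=28
  x=28, num=0
  x=14, num=1
  x=7, num=2
  x=3, num=3
  x=1, num=4
  x=0, num=5

Final answer: 5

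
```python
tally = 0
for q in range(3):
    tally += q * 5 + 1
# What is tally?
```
Trace:
  tally=0
  tally=1, q=0
  tally=7, q=1
  tally=18, q=2

Final answer: 18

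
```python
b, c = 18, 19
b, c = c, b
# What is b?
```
Trace:
  b=18, c=19
  b=19, c=18

Final answer: 19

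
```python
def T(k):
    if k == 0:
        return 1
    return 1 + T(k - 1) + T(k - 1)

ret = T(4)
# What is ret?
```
Call trace (a repeated sub-call is expanded the first time; later identical calls just restate its return value):
T(k=4)
  T(k=3)
    T(k=2)
      T(k=1)
        T(k=0)
        -> return 1
        T(k=0)
        -> return 1
      -> return 3
      T(k=1) -> return 3  (same call as traced above)
    -> return 7
    T(k=2) -> return 7  (same call as traced above)
  -> return 15
  T(k=3) -> return 15  (same call as traced above)
-> return 31

Final answer: 31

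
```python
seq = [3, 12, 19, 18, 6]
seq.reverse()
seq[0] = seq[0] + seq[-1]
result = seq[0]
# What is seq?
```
Trace:
  seq=[3, 12, 19, 18, 6]
  seq=[6, 18, 19, 12, 3]
  seq=[9, 18, 19, 12, 3]
  seq=[9, 18, 19, 12, 3], result=9

Final answer: [9, 18, 19, 12, 3]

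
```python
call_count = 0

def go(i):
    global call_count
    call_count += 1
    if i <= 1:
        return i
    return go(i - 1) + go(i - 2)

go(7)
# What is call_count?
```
Call trace (a repeated sub-call is expanded the first time; later identical calls just restate its return value):
go(i=7)
  go(i=6)
    go(i=5)
      go(i=4)
        go(i=3)
          go(i=2)
            go(i=1)
            -> return 1
            go(i=0)
            -> return 0
          -> return 1
          go(i=1)
          -> return 1
        -> return 2
        go(i=2) -> return 1  (same call as traced above)
      -> return 3
      go(i=3) -> return 2  (same call as traced above)
    -> return 5
    go(i=4) -> return 3  (same call as traced above)
  -> return 8
  go(i=5) -> return 5  (same call as traced above)
-> return 13

call_count is incremented once per call, so count the calls in each subtree. Let C(i) = number of calls made by go(i).
C(0) = C(1) = 1 (base case, no recursion); C(i) = 1 + C(i - 1) + C(i - 2) otherwise.
C(2) = 1 + C(1) + C(0) = 1 + 1 + 1 = 3
C(3) = 1 + C(2) + C(1) = 1 + 3 + 1 = 5
C(4) = 1 + C(3) + C(2) = 1 + 5 + 3 = 9
C(5) = 1 + C(4) + C(3) = 1 + 9 + 5 = 15
C(6) = 1 + C(5) + C(4) = 1 + 15 + 9 = 25
C(7) = 1 + C(6) + C(5) = 1 + 25 + 15 = 41
call_count = C(7) = 41

Final answer: 41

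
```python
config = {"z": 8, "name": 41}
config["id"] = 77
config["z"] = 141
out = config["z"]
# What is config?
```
Trace:
  config={'z': 8, 'name': 41}
  config={'z': 8, 'name': 41, 'id': 77}
  config={'z': 141, 'name': 41, 'id': 77}
  config={'z': 141, 'name': 41, 'id': 77}, out=141

Final answer: {'z': 141, 'name': 41, 'id': 77}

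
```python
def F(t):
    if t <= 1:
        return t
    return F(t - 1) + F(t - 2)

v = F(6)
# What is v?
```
Call trace (a repeated sub-call is expanded the first time; later identical calls just restate its return value):
F(t=6)
  F(t=5)
    F(t=4)
      F(t=3)
        F(t=2)
          F(t=1)
          -> return 1
          F(t=0)
          -> return 0
        -> return 1
        F(t=1)
        -> return 1
      -> return 2
      F(t=2) -> return 1  (same call as traced above)
    -> return 3
    F(t=3) -> return 2  (same call as traced above)
  -> return 5
  F(t=4) -> return 3  (same call as traced above)
-> return 8

Final answer: 8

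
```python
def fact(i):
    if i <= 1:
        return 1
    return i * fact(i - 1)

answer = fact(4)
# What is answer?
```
Call trace:
fact(i=4)
  fact(i=3)
    fact(i=2)
      fact(i=1)
      -> return 1
    -> return 2
  -> return 6
-> return 24

Final answer: 24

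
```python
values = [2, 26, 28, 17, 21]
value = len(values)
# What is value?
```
Trace:
  values=[2, 26, 28, 17, 21]
  values=[2, 26, 28, 17, 21], value=5

Final answer: 5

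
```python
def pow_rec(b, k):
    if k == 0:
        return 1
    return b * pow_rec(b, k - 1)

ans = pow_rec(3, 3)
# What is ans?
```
Call trace:
pow_rec(b=3, k=3)
  pow_rec(b=3, k=2)
    pow_rec(b=3, k=1)
      pow_rec(b=3, k=0)
      -> return 1
    -> return 3
  -> return 9
-> return 27

Final answer: 27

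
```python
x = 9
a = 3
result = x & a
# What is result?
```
Trace:
  x=9
  x=9, a=3
  x=9, a=3, result=1

Final answer: 1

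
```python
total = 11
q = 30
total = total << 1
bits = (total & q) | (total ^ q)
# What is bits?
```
Trace:
  total=11
  total=11, q=30
  total=22, q=30
  total=22, q=30, bits=30

Final answer: 30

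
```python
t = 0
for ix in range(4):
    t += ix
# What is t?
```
Trace:
  t=0
  t=0, ix=0
  t=1, ix=1
  t=3, ix=2
  t=6, ix=3

Final answer: 6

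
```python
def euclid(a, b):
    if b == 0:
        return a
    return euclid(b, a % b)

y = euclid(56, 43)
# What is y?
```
Call trace:
euclid(a=56, b=43)
  euclid(a=43, b=13)
    euclid(a=13, b=4)
      euclid(a=4, b=1)
        euclid(a=1, b=0)
        -> return 1
      -> return 1
    -> return 1
  -> return 1
-> return 1

Final answer: 1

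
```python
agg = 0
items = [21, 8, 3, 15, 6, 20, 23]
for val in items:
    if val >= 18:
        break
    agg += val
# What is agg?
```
Trace:
  agg=0
  agg=0, val=21

Final answer: 0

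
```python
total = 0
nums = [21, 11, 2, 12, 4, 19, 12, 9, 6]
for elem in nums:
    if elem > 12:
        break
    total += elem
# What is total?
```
Trace:
  total=0
  total=0, elem=21

Final answer: 0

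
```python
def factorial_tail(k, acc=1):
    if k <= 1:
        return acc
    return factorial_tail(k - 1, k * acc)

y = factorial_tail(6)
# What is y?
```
Call trace:
factorial_tail(k=6, acc=1)
  factorial_tail(k=5, acc=6)
    factorial_tail(k=4, acc=30)
      factorial_tail(k=3, acc=120)
        factorial_tail(k=2, acc=360)
          factorial_tail(k=1, acc=720)
          -> return 720
        -> return 720
      -> return 720
    -> return 720
  -> return 720
-> return 720

Final answer: 720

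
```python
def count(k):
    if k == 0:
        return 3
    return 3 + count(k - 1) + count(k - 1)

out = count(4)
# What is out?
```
Call trace (a repeated sub-call is expanded the first time; later identical calls just restate its return value):
count(k=4)
  count(k=3)
    count(k=2)
      count(k=1)
        count(k=0)
        -> return 3
        count(k=0)
        -> return 3
      -> return 9
      count(k=1) -> return 9  (same call as traced above)
    -> return 21
    count(k=2) -> return 21  (same call as traced above)
  -> return 45
  count(k=3) -> return 45  (same call as traced above)
-> return 93

Final answer: 93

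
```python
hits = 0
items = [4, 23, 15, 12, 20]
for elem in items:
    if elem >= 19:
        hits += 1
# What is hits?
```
Trace:
  hits=0
  hits=0, elem=4
  hits=1, elem=23
  hits=1, elem=15
  hits=1, elem=12
  hits=2, elem=20

Final answer: 2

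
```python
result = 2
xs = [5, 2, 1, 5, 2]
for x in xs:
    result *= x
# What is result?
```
Trace:
  result=2
  result=10, x=5
  result=20, x=2
  result=20, x=1
  result=100, x=5
  result=200, x=2

Final answer: 200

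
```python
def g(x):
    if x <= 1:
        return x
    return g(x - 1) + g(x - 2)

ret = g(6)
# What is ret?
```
Call trace (a repeated sub-call is expanded the first time; later identical calls just restate its return value):
g(x=6)
  g(x=5)
    g(x=4)
      g(x=3)
        g(x=2)
          g(x=1)
          -> return 1
          g(x=0)
          -> return 0
        -> return 1
        g(x=1)
        -> return 1
      -> return 2
      g(x=2) -> return 1  (same call as traced above)
    -> return 3
    g(x=3) -> return 2  (same call as traced above)
  -> return 5
  g(x=4) -> return 3  (same call as traced above)
-> return 8

Final answer: 8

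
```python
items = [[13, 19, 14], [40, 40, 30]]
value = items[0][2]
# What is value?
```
Trace:
  items=[[13, 19, 14], [40, 40, 30]]
  items=[[13, 19, 14], [40, 40, 30]], value=14

Final answer: 14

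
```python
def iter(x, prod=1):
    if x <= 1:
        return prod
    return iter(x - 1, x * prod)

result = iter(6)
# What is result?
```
Call trace:
iter(x=6, prod=1)
  iter(x=5, prod=6)
    iter(x=4, prod=30)
      iter(x=3, prod=120)
        iter(x=2, prod=360)
          iter(x=1, prod=720)
          -> return 720
        -> return 720
      -> return 720
    -> return 720
  -> return 720
-> return 720

Final answer: 720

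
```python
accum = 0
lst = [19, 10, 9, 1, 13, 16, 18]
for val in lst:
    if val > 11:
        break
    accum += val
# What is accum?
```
Trace:
  accum=0
  accum=0, val=19

Final answer: 0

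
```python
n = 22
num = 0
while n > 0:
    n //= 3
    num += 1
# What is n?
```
Trace:
  n=22
  n=22, num=0
  n=7, num=1
  n=2, num=2
  n=0, num=3

Final answer: 0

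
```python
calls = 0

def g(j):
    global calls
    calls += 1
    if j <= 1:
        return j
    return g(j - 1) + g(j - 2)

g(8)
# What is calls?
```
Call trace (a repeated sub-call is expanded the first time; later identical calls just restate its return value):
g(j=8)
  g(j=7)
    g(j=6)
      g(j=5)
        g(j=4)
          g(j=3)
            g(j=2)
              g(j=1)
              -> return 1
              g(j=0)
              -> return 0
            -> return 1
            g(j=1)
            -> return 1
          -> return 2
          g(j=2) -> return 1  (same call as traced above)
        -> return 3
        g(j=3) -> return 2  (same call as traced above)
      -> return 5
      g(j=4) -> return 3  (same call as traced above)
    -> return 8
    g(j=5) -> return 5  (same call as traced above)
  -> return 13
  g(j=6) -> return 8  (same call as traced above)
-> return 21

calls is incremented once per call, so count the calls in each subtree. Let C(j) = number of calls made by g(j).
C(0) = C(1) = 1 (base case, no recursion); C(j) = 1 + C(j - 1) + C(j - 2) otherwise.
C(2) = 1 + C(1) + C(0) = 1 + 1 + 1 = 3
C(3) = 1 + C(2) + C(1) = 1 + 3 + 1 = 5
C(4) = 1 + C(3) + C(2) = 1 + 5 + 3 = 9
C(5) = 1 + C(4) + C(3) = 1 + 9 + 5 = 15
C(6) = 1 + C(5) + C(4) = 1 + 15 + 9 = 25
C(7) = 1 + C(6) + C(5) = 1 + 25 + 15 = 41
C(8) = 1 + C(7) + C(6) = 1 + 41 + 25 = 67
calls = C(8) = 67

Final answer: 67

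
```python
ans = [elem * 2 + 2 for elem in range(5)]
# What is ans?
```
Trace:
  elem=0
  elem=1
  elem=2
  elem=3
  elem=4
  ans=[2, 4, 6, 8, 10]

Final answer: [2, 4, 6, 8, 10]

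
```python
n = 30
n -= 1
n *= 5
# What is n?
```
Trace:
  n=30
  n=29
  n=145

Final answer: 145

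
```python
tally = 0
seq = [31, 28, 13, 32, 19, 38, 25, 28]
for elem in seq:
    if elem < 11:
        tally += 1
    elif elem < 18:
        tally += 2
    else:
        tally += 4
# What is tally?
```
Trace:
  tally=0
  tally=4, elem=31
  tally=8, elem=28
  tally=10, elem=13
  tally=14, elem=32
  tally=18, elem=19
  tally=22, elem=38
  tally=26, elem=25
  tally=30, elem=28

Final answer: 30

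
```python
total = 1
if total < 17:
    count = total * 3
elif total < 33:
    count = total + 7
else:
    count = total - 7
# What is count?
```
Trace:
  total=1
  total=1, count=3

Final answer: 3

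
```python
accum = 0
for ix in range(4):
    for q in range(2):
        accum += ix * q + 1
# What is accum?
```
Trace:
  accum=0
  accum=1, ix=0, q=0
  accum=2, ix=0, q=1
  accum=3, ix=1, q=0
  accum=5, ix=1, q=1
  accum=6, ix=2, q=0
  accum=9, ix=2, q=1
  accum=10, ix=3, q=0
  accum=14, ix=3, q=1

Final answer: 14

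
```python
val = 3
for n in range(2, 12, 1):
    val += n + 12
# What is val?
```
Trace:
  val=3
  val=17, n=2
  val=32, n=3
  val=48, n=4
  val=65, n=5
  val=83, n=6
  val=102, n=7
  val=122, n=8
  val=143, n=9
  val=165, n=10
  val=188, n=11

Final answer: 188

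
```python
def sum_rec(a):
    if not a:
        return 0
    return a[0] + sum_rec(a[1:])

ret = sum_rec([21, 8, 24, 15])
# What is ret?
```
Call trace:
sum_rec(a=[21, 8, 24, 15])
  sum_rec(a=[8, 24, 15])
    sum_rec(a=[24, 15])
      sum_rec(a=[15])
        sum_rec(a=[])
        -> return 0
      -> return 15
    -> return 39
  -> return 47
-> return 68

Final answer: 68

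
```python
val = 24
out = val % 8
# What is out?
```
Trace:
  val=24
  val=24, out=0

Final answer: 0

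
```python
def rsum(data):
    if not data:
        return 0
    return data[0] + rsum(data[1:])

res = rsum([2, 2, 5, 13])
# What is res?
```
Call trace:
rsum(data=[2, 2, 5, 13])
  rsum(data=[2, 5, 13])
    rsum(data=[5, 13])
      rsum(data=[13])
        rsum(data=[])
        -> return 0
      -> return 13
    -> return 18
  -> return 20
-> return 22

Final answer: 22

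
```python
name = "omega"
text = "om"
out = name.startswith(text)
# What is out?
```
Trace:
  name='omega'
  name='omega', text='om'
  name='omega', text='om', out=True

Final answer: True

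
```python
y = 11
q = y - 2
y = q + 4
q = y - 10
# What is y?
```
Trace:
  y=11
  y=11, q=9
  y=13, q=9
  y=13, q=3

Final answer: 13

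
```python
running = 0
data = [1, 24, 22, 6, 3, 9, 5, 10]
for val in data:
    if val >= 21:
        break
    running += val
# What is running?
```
Trace:
  running=0
  running=1, val=1
  running=1, val=24

Final answer: 1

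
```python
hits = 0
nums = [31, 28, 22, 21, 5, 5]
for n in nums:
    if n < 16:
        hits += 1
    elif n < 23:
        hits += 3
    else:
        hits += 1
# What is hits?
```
Trace:
  hits=0
  hits=1, n=31
  hits=2, n=28
  hits=5, n=22
  hits=8, n=21
  hits=9, n=5
  hits=10, n=5

Final answer: 10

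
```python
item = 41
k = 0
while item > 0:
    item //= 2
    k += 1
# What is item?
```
Trace:
  item=41
  item=41, k=0
  item=20, k=1
  item=10, k=2
  item=5, k=3
  item=2, k=4
  item=1, k=5
  item=0, k=6

Final answer: 0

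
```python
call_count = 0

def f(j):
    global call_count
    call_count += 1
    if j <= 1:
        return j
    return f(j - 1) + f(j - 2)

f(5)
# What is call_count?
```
Call trace (a repeated sub-call is expanded the first time; later identical calls just restate its return value):
f(j=5)
  f(j=4)
    f(j=3)
      f(j=2)
        f(j=1)
        -> return 1
        f(j=0)
        -> return 0
      -> return 1
      f(j=1)
      -> return 1
    -> return 2
    f(j=2) -> return 1  (same call as traced above)
  -> return 3
  f(j=3) -> return 2  (same call as traced above)
-> return 5

call_count is incremented once per call, so count the calls in each subtree. Let C(j) = number of calls made by f(j).
C(0) = C(1) = 1 (base case, no recursion); C(j) = 1 + C(j - 1) + C(j - 2) otherwise.
C(2) = 1 + C(1) + C(0) = 1 + 1 + 1 = 3
C(3) = 1 + C(2) + C(1) = 1 + 3 + 1 = 5
C(4) = 1 + C(3) + C(2) = 1 + 5 + 3 = 9
C(5) = 1 + C(4) + C(3) = 1 + 9 + 5 = 15
call_count = C(5) = 15

Final answer: 15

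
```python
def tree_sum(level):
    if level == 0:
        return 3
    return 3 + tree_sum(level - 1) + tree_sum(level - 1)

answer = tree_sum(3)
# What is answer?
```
Call trace (a repeated sub-call is expanded the first time; later identical calls just restate its return value):
tree_sum(level=3)
  tree_sum(level=2)
    tree_sum(level=1)
      tree_sum(level=0)
      -> return 3
      tree_sum(level=0)
      -> return 3
    -> return 9
    tree_sum(level=1) -> return 9  (same call as traced above)
  -> return 21
  tree_sum(level=2) -> return 21  (same call as traced above)
-> return 45

Final answer: 45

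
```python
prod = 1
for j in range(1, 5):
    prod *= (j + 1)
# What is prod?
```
Trace:
  prod=1
  prod=2, j=1
  prod=6, j=2
  prod=24, j=3
  prod=120, j=4

Final answer: 120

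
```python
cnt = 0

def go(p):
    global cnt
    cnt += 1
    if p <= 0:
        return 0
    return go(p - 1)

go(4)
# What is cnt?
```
Call trace:
go(p=4)
  go(p=3)
    go(p=2)
      go(p=1)
        go(p=0)
        -> return 0
      -> return 0
    -> return 0
  -> return 0
-> return 0

cnt is incremented once per call. go is entered once for each p = 4, 3, 2, 1, 0 (the p <= 0 call returns without recursing), i.e. 4 + 1 calls.
cnt = 5

Final answer: 5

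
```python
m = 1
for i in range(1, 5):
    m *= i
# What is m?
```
Trace:
  m=1
  m=1, i=1
  m=2, i=2
  m=6, i=3
  m=24, i=4

Final answer: 24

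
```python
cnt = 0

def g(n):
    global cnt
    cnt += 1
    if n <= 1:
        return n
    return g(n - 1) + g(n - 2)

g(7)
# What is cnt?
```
Call trace (a repeated sub-call is expanded the first time; later identical calls just restate its return value):
g(n=7)
  g(n=6)
    g(n=5)
      g(n=4)
        g(n=3)
          g(n=2)
            g(n=1)
            -> return 1
            g(n=0)
            -> return 0
          -> return 1
          g(n=1)
          -> return 1
        -> return 2
        g(n=2) -> return 1  (same call as traced above)
      -> return 3
      g(n=3) -> return 2  (same call as traced above)
    -> return 5
    g(n=4) -> return 3  (same call as traced above)
  -> return 8
  g(n=5) -> return 5  (same call as traced above)
-> return 13

cnt is incremented once per call, so count the calls in each subtree. Let C(n) = number of calls made by g(n).
C(0) = C(1) = 1 (base case, no recursion); C(n) = 1 + C(n - 1) + C(n - 2) otherwise.
C(2) = 1 + C(1) + C(0) = 1 + 1 + 1 = 3
C(3) = 1 + C(2) + C(1) = 1 + 3 + 1 = 5
C(4) = 1 + C(3) + C(2) = 1 + 5 + 3 = 9
C(5) = 1 + C(4) + C(3) = 1 + 9 + 5 = 15
C(6) = 1 + C(5) + C(4) = 1 + 15 + 9 = 25
C(7) = 1 + C(6) + C(5) = 1 + 25 + 15 = 41
cnt = C(7) = 41

Final answer: 41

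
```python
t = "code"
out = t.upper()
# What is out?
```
Trace:
  t='code'
  t='code', out='CODE'

Final answer: 'CODE'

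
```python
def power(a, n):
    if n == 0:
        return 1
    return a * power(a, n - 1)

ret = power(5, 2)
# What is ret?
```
Call trace:
power(a=5, n=2)
  power(a=5, n=1)
    power(a=5, n=0)
    -> return 1
  -> return 5
-> return 25

Final answer: 25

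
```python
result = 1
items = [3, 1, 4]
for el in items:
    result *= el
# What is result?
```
Trace:
  result=1
  result=3, el=3
  result=3, el=1
  result=12, el=4

Final answer: 12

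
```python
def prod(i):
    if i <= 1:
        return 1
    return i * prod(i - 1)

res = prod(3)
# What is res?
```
Call trace:
prod(i=3)
  prod(i=2)
    prod(i=1)
    -> return 1
  -> return 2
-> return 6

Final answer: 6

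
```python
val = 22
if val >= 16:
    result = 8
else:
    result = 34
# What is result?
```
Trace:
  val=22
  val=22, result=8

Final answer: 8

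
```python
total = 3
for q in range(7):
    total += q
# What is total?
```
Trace:
  total=3
  total=3, q=0
  total=4, q=1
  total=6, q=2
  total=9, q=3
  total=13, q=4
  total=18, q=5
  total=24, q=6

Final answer: 24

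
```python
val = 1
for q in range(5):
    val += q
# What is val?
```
Trace:
  val=1
  val=1, q=0
  val=2, q=1
  val=4, q=2
  val=7, q=3
  val=11, q=4

Final answer: 11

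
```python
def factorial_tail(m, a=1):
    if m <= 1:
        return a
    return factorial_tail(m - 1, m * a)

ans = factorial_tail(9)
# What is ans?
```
Call trace:
factorial_tail(m=9, a=1)
  factorial_tail(m=8, a=9)
    factorial_tail(m=7, a=72)
      factorial_tail(m=6, a=504)
        factorial_tail(m=5, a=3024)
          factorial_tail(m=4, a=15120)
            factorial_tail(m=3, a=60480)
              factorial_tail(m=2, a=181440)
                factorial_tail(m=1, a=362880)
                -> return 362880
              -> return 362880
            -> return 362880
          -> return 362880
        -> return 362880
      -> return 362880
    -> return 362880
  -> return 362880
-> return 362880

Final answer: 362880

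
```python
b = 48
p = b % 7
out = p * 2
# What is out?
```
Trace:
  b=48
  b=48, p=6
  b=48, p=6, out=12

Final answer: 12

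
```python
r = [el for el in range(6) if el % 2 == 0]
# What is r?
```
Trace:
  el=0
  el=1
  el=2
  el=3
  el=4
  el=5
  r=[0, 2, 4]

Final answer: [0, 2, 4]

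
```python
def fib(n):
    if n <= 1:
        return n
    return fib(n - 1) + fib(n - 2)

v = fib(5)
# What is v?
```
Call trace (a repeated sub-call is expanded the first time; later identical calls just restate its return value):
fib(n=5)
  fib(n=4)
    fib(n=3)
      fib(n=2)
        fib(n=1)
        -> return 1
        fib(n=0)
        -> return 0
      -> return 1
      fib(n=1)
      -> return 1
    -> return 2
    fib(n=2) -> return 1  (same call as traced above)
  -> return 3
  fib(n=3) -> return 2  (same call as traced above)
-> return 5

Final answer: 5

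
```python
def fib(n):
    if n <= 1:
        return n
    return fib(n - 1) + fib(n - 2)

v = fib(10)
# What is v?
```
Call trace (a repeated sub-call is expanded the first time; later identical calls just restate its return value):
fib(n=10)
  fib(n=9)
    fib(n=8)
      fib(n=7)
        fib(n=6)
          fib(n=5)
            fib(n=4)
              fib(n=3)
                fib(n=2)
                  fib(n=1)
                  -> return 1
                  fib(n=0)
                  -> return 0
                -> return 1
                fib(n=1)
                -> return 1
              -> return 2
              fib(n=2) -> return 1  (same call as traced above)
            -> return 3
            fib(n=3) -> return 2  (same call as traced above)
          -> return 5
          fib(n=4) -> return 3  (same call as traced above)
        -> return 8
        fib(n=5) -> return 5  (same call as traced above)
      -> return 13
      fib(n=6) -> return 8  (same call as traced above)
    -> return 21
    fib(n=7) -> return 13  (same call as traced above)
  -> return 34
  fib(n=8) -> return 21  (same call as traced above)
-> return 55

Final answer: 55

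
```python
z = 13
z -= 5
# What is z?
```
Trace:
  z=13
  z=8

Final answer: 8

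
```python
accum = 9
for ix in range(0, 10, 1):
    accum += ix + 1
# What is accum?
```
Trace:
  accum=9
  accum=10, ix=0
  accum=12, ix=1
  accum=15, ix=2
  accum=19, ix=3
  accum=24, ix=4
  accum=30, ix=5
  accum=37, ix=6
  accum=45, ix=7
  accum=54, ix=8
  accum=64, ix=9

Final answer: 64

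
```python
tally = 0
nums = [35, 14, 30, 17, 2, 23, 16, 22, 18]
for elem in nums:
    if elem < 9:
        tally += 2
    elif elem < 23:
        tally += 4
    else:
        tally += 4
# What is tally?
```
Trace:
  tally=0
  tally=4, elem=35
  tally=8, elem=14
  tally=12, elem=30
  tally=16, elem=17
  tally=18, elem=2
  tally=22, elem=23
  tally=26, elem=16
  tally=30, elem=22
  tally=34, elem=18

Final answer: 34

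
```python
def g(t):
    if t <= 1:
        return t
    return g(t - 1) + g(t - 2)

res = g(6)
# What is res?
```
Call trace (a repeated sub-call is expanded the first time; later identical calls just restate its return value):
g(t=6)
  g(t=5)
    g(t=4)
      g(t=3)
        g(t=2)
          g(t=1)
          -> return 1
          g(t=0)
          -> return 0
        -> return 1
        g(t=1)
        -> return 1
      -> return 2
      g(t=2) -> return 1  (same call as traced above)
    -> return 3
    g(t=3) -> return 2  (same call as traced above)
  -> return 5
  g(t=4) -> return 3  (same call as traced above)
-> return 8

Final answer: 8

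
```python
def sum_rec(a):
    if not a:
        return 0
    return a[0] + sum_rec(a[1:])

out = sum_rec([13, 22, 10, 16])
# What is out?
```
Call trace:
sum_rec(a=[13, 22, 10, 16])
  sum_rec(a=[22, 10, 16])
    sum_rec(a=[10, 16])
      sum_rec(a=[16])
        sum_rec(a=[])
        -> return 0
      -> return 16
    -> return 26
  -> return 48
-> return 61

Final answer: 61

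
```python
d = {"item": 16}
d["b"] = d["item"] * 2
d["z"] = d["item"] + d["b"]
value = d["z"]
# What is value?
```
Trace:
  d={'item': 16}
  d={'item': 16, 'b': 32}
  d={'item': 16, 'b': 32, 'z': 48}
  d={'item': 16, 'b': 32, 'z': 48}, value=48

Final answer: 48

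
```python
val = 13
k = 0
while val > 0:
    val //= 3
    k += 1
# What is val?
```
Trace:
  val=13
  val=13, k=0
  val=4, k=1
  val=1, k=2
  val=0, k=3

Final answer: 0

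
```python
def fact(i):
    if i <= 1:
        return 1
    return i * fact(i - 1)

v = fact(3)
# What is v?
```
Call trace:
fact(i=3)
  fact(i=2)
    fact(i=1)
    -> return 1
  -> return 2
-> return 6

Final answer: 6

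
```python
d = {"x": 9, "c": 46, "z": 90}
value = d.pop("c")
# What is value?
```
Trace:
  d={'x': 9, 'c': 46, 'z': 90}
  d={'x': 9, 'z': 90}, value=46

Final answer: 46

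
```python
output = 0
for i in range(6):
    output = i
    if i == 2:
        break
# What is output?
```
Trace:
  output=0
  output=0, i=0
  output=1, i=1
  output=2, i=2

Final answer: 2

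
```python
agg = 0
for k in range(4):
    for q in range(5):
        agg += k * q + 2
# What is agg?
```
Trace:
  agg=0
  agg=2, k=0, q=0
  agg=4, k=0, q=1
  agg=6, k=0, q=2
  agg=8, k=0, q=3
  agg=10, k=0, q=4
  agg=12, k=1, q=0
  agg=15, k=1, q=1
  agg=19, k=1, q=2
  agg=24, k=1, q=3
  agg=30, k=1, q=4
  agg=32, k=2, q=0
  agg=36, k=2, q=1
  agg=42, k=2, q=2
  agg=50, k=2, q=3
  agg=60, k=2, q=4
  agg=62, k=3, q=0
  agg=67, k=3, q=1
  agg=75, k=3, q=2
  agg=86, k=3, q=3
  agg=100, k=3, q=4

Final answer: 100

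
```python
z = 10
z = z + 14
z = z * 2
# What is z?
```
Trace:
  z=10
  z=24
  z=48

Final answer: 48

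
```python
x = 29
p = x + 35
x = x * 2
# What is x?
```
Trace:
  x=29
  x=29, p=64
  x=58, p=64

Final answer: 58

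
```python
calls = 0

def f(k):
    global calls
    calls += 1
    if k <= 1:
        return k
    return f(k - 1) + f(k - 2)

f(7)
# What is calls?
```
Call trace (a repeated sub-call is expanded the first time; later identical calls just restate its return value):
f(k=7)
  f(k=6)
    f(k=5)
      f(k=4)
        f(k=3)
          f(k=2)
            f(k=1)
            -> return 1
            f(k=0)
            -> return 0
          -> return 1
          f(k=1)
          -> return 1
        -> return 2
        f(k=2) -> return 1  (same call as traced above)
      -> return 3
      f(k=3) -> return 2  (same call as traced above)
    -> return 5
    f(k=4) -> return 3  (same call as traced above)
  -> return 8
  f(k=5) -> return 5  (same call as traced above)
-> return 13

calls is incremented once per call, so count the calls in each subtree. Let C(k) = number of calls made by f(k).
C(0) = C(1) = 1 (base case, no recursion); C(k) = 1 + C(k - 1) + C(k - 2) otherwise.
C(2) = 1 + C(1) + C(0) = 1 + 1 + 1 = 3
C(3) = 1 + C(2) + C(1) = 1 + 3 + 1 = 5
C(4) = 1 + C(3) + C(2) = 1 + 5 + 3 = 9
C(5) = 1 + C(4) + C(3) = 1 + 9 + 5 = 15
C(6) = 1 + C(5) + C(4) = 1 + 15 + 9 = 25
C(7) = 1 + C(6) + C(5) = 1 + 25 + 15 = 41
calls = C(7) = 41

Final answer: 41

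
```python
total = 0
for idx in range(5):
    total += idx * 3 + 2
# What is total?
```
Trace:
  total=0
  total=2, idx=0
  total=7, idx=1
  total=15, idx=2
  total=26, idx=3
  total=40, idx=4

Final answer: 40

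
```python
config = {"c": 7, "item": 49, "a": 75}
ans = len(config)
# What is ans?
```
Trace:
  config={'c': 7, 'item': 49, 'a': 75}
  config={'c': 7, 'item': 49, 'a': 75}, ans=3

Final answer: 3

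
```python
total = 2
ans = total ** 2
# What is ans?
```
Trace:
  total=2
  total=2, ans=4

Final answer: 4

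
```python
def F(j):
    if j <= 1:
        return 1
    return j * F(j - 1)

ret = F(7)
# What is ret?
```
Call trace:
F(j=7)
  F(j=6)
    F(j=5)
      F(j=4)
        F(j=3)
          F(j=2)
            F(j=1)
            -> return 1
          -> return 2
        -> return 6
      -> return 24
    -> return 120
  -> return 720
-> return 5040

Final answer: 5040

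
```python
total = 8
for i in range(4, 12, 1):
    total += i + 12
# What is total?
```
Trace:
  total=8
  total=24, i=4
  total=41, i=5
  total=59, i=6
  total=78, i=7
  total=98, i=8
  total=119, i=9
  total=141, i=10
  total=164, i=11

Final answer: 164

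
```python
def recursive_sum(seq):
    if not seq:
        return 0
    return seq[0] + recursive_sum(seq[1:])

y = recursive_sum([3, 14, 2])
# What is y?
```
Call trace:
recursive_sum(seq=[3, 14, 2])
  recursive_sum(seq=[14, 2])
    recursive_sum(seq=[2])
      recursive_sum(seq=[])
      -> return 0
    -> return 2
  -> return 16
-> return 19

Final answer: 19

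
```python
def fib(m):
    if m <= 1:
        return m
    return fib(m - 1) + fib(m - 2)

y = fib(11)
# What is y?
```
Call trace (a repeated sub-call is expanded the first time; later identical calls just restate its return value):
fib(m=11)
  fib(m=10)
    fib(m=9)
      fib(m=8)
        fib(m=7)
          fib(m=6)
            fib(m=5)
              fib(m=4)
                fib(m=3)
                  fib(m=2)
                    fib(m=1)
                    -> return 1
                    fib(m=0)
                    -> return 0
                  -> return 1
                  fib(m=1)
                  -> return 1
                -> return 2
                fib(m=2) -> return 1  (same call as traced above)
              -> return 3
              fib(m=3) -> return 2  (same call as traced above)
            -> return 5
            fib(m=4) -> return 3  (same call as traced above)
          -> return 8
          fib(m=5) -> return 5  (same call as traced above)
        -> return 13
        fib(m=6) -> return 8  (same call as traced above)
      -> return 21
      fib(m=7) -> return 13  (same call as traced above)
    -> return 34
    fib(m=8) -> return 21  (same call as traced above)
  -> return 55
  fib(m=9) -> return 34  (same call as traced above)
-> return 89

Final answer: 89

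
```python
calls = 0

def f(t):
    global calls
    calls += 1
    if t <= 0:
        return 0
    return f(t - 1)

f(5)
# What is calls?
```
Call trace:
f(t=5)
  f(t=4)
    f(t=3)
      f(t=2)
        f(t=1)
          f(t=0)
          -> return 0
        -> return 0
      -> return 0
    -> return 0
  -> return 0
-> return 0

calls is incremented once per call. f is entered once for each t = 5, 4, 3, 2, 1, 0 (the t <= 0 call returns without recursing), i.e. 5 + 1 calls.
calls = 6

Final answer: 6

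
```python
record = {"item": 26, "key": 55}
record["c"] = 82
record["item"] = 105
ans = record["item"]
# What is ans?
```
Trace:
  record={'item': 26, 'key': 55}
  record={'item': 26, 'key': 55, 'c': 82}
  record={'item': 105, 'key': 55, 'c': 82}
  record={'item': 105, 'key': 55, 'c': 82}, ans=105

Final answer: 105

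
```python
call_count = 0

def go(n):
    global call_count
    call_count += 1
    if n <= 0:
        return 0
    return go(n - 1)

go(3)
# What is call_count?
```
Call trace:
go(n=3)
  go(n=2)
    go(n=1)
      go(n=0)
      -> return 0
    -> return 0
  -> return 0
-> return 0

call_count is incremented once per call. go is entered once for each n = 3, 2, 1, 0 (the n <= 0 call returns without recursing), i.e. 3 + 1 calls.
call_count = 4

Final answer: 4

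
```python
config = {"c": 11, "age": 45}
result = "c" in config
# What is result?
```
Trace:
  config={'c': 11, 'age': 45}
  config={'c': 11, 'age': 45}, result=True

Final answer: True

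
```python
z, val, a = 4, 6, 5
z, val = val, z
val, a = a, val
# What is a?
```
Trace:
  z=4, val=6, a=5
  z=6, val=4, a=5
  z=6, val=5, a=4

Final answer: 4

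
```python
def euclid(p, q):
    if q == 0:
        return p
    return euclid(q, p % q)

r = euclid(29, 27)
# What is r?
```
Call trace:
euclid(p=29, q=27)
  euclid(p=27, q=2)
    euclid(p=2, q=1)
      euclid(p=1, q=0)
      -> return 1
    -> return 1
  -> return 1
-> return 1

Final answer: 1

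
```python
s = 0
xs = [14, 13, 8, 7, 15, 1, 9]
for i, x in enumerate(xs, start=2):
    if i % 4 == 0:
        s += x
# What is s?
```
Trace:
  s=0
  s=0, i=2, x=14
  s=0, i=3, x=13
  s=8, i=4, x=8
  s=8, i=5, x=7
  s=8, i=6, x=15
  s=8, i=7, x=1
  s=17, i=8, x=9

Final answer: 17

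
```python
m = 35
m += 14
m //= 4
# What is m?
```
Trace:
  m=35
  m=49
  m=12

Final answer: 12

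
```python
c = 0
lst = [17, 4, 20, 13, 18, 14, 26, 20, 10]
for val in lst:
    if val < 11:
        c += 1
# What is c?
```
Trace:
  c=0
  c=0, val=17
  c=1, val=4
  c=1, val=20
  c=1, val=13
  c=1, val=18
  c=1, val=14
  c=1, val=26
  c=1, val=20
  c=2, val=10

Final answer: 2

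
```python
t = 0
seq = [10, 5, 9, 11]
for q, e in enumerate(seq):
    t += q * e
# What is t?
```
Trace:
  t=0
  t=0, q=0, e=10
  t=5, q=1, e=5
  t=23, q=2, e=9
  t=56, q=3, e=11

Final answer: 56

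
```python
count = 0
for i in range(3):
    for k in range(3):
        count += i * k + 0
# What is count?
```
Trace:
  count=0
  count=0, i=0, k=0
  count=0, i=0, k=1
  count=0, i=0, k=2
  count=0, i=1, k=0
  count=1, i=1, k=1
  count=3, i=1, k=2
  count=3, i=2, k=0
  count=5, i=2, k=1
  count=9, i=2, k=2

Final answer: 9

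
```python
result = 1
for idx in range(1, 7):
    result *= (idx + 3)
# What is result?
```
Trace:
  result=1
  result=4, idx=1
  result=20, idx=2
  result=120, idx=3
  result=840, idx=4
  result=6720, idx=5
  result=60480, idx=6

Final answer: 60480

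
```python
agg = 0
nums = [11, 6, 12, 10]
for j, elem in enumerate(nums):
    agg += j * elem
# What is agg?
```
Trace:
  agg=0
  agg=0, j=0, elem=11
  agg=6, j=1, elem=6
  agg=30, j=2, elem=12
  agg=60, j=3, elem=10

Final answer: 60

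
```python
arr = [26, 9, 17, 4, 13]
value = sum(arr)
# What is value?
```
Trace:
  arr=[26, 9, 17, 4, 13]
  arr=[26, 9, 17, 4, 13], value=69

Final answer: 69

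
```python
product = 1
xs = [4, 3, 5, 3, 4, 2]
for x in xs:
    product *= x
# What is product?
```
Trace:
  product=1
  product=4, x=4
  product=12, x=3
  product=60, x=5
  product=180, x=3
  product=720, x=4
  product=1440, x=2

Final answer: 1440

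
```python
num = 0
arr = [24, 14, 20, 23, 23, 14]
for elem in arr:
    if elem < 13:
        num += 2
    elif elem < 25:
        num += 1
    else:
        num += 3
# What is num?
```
Trace:
  num=0
  num=1, elem=24
  num=2, elem=14
  num=3, elem=20
  num=4, elem=23
  num=5, elem=23
  num=6, elem=14

Final answer: 6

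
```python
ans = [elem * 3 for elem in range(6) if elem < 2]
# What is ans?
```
Trace:
  elem=0
  elem=1
  elem=2
  elem=3
  elem=4
  elem=5
  ans=[0, 3]

Final answer: [0, 3]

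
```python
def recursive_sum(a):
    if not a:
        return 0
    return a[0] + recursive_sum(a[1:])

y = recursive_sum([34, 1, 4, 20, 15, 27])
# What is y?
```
Call trace:
recursive_sum(a=[34, 1, 4, 20, 15, 27])
  recursive_sum(a=[1, 4, 20, 15, 27])
    recursive_sum(a=[4, 20, 15, 27])
      recursive_sum(a=[20, 15, 27])
        recursive_sum(a=[15, 27])
          recursive_sum(a=[27])
            recursive_sum(a=[])
            -> return 0
          -> return 27
        -> return 42
      -> return 62
    -> return 66
  -> return 67
-> return 101

Final answer: 101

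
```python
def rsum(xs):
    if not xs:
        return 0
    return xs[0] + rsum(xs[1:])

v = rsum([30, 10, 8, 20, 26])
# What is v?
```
Call trace:
rsum(xs=[30, 10, 8, 20, 26])
  rsum(xs=[10, 8, 20, 26])
    rsum(xs=[8, 20, 26])
      rsum(xs=[20, 26])
        rsum(xs=[26])
          rsum(xs=[])
          -> return 0
        -> return 26
      -> return 46
    -> return 54
  -> return 64
-> return 94

Final answer: 94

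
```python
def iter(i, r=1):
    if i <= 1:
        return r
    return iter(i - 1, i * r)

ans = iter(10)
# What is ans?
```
Call trace:
iter(i=10, r=1)
  iter(i=9, r=10)
    iter(i=8, r=90)
      iter(i=7, r=720)
        iter(i=6, r=5040)
          iter(i=5, r=30240)
            iter(i=4, r=151200)
              iter(i=3, r=604800)
                iter(i=2, r=1814400)
                  iter(i=1, r=3628800)
                  -> return 3628800
                -> return 3628800
              -> return 3628800
            -> return 3628800
          -> return 3628800
        -> return 3628800
      -> return 3628800
    -> return 3628800
  -> return 3628800
-> return 3628800

Final answer: 3628800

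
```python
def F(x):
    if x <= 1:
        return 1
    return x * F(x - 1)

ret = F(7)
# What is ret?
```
Call trace:
F(x=7)
  F(x=6)
    F(x=5)
      F(x=4)
        F(x=3)
          F(x=2)
            F(x=1)
            -> return 1
          -> return 2
        -> return 6
      -> return 24
    -> return 120
  -> return 720
-> return 5040

Final answer: 5040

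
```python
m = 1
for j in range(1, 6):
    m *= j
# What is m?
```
Trace:
  m=1
  m=1, j=1
  m=2, j=2
  m=6, j=3
  m=24, j=4
  m=120, j=5

Final answer: 120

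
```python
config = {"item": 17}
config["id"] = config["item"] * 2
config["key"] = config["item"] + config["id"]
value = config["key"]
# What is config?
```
Trace:
  config={'item': 17}
  config={'item': 17, 'id': 34}
  config={'item': 17, 'id': 34, 'key': 51}
  config={'item': 17, 'id': 34, 'key': 51}, value=51

Final answer: {'item': 17, 'id': 34, 'key': 51}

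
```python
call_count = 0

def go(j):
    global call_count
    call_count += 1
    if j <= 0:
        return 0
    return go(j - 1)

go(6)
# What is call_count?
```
Call trace:
go(j=6)
  go(j=5)
    go(j=4)
      go(j=3)
        go(j=2)
          go(j=1)
            go(j=0)
            -> return 0
          -> return 0
        -> return 0
      -> return 0
    -> return 0
  -> return 0
-> return 0

call_count is incremented once per call. go is entered once for each j = 6, 5, 4, 3, 2, 1, 0 (the j <= 0 call returns without recursing), i.e. 6 + 1 calls.
call_count = 7

Final answer: 7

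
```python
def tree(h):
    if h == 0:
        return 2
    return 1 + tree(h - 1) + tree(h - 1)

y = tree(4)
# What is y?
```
Call trace (a repeated sub-call is expanded the first time; later identical calls just restate its return value):
tree(h=4)
  tree(h=3)
    tree(h=2)
      tree(h=1)
        tree(h=0)
        -> return 2
        tree(h=0)
        -> return 2
      -> return 5
      tree(h=1) -> return 5  (same call as traced above)
    -> return 11
    tree(h=2) -> return 11  (same call as traced above)
  -> return 23
  tree(h=3) -> return 23  (same call as traced above)
-> return 47

Final answer: 47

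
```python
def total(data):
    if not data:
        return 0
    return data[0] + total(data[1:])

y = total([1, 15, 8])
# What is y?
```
Call trace:
total(data=[1, 15, 8])
  total(data=[15, 8])
    total(data=[8])
      total(data=[])
      -> return 0
    -> return 8
  -> return 23
-> return 24

Final answer: 24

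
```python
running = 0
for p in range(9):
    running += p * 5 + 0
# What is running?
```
Trace:
  running=0
  running=0, p=0
  running=5, p=1
  running=15, p=2
  running=30, p=3
  running=50, p=4
  running=75, p=5
  running=105, p=6
  running=140, p=7
  running=180, p=8

Final answer: 180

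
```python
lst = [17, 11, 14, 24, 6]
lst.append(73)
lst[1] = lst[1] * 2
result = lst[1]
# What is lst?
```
Trace:
  lst=[17, 11, 14, 24, 6]
  lst=[17, 11, 14, 24, 6, 73]
  lst=[17, 22, 14, 24, 6, 73]
  lst=[17, 22, 14, 24, 6, 73], result=22

Final answer: [17, 22, 14, 24, 6, 73]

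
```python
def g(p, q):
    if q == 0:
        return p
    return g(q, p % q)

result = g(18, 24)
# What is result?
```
Call trace:
g(p=18, q=24)
  g(p=24, q=18)
    g(p=18, q=6)
      g(p=6, q=0)
      -> return 6
    -> return 6
  -> return 6
-> return 6

Final answer: 6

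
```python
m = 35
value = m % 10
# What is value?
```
Trace:
  m=35
  m=35, value=5

Final answer: 5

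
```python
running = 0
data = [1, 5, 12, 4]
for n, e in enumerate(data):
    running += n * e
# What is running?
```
Trace:
  running=0
  running=0, n=0, e=1
  running=5, n=1, e=5
  running=29, n=2, e=12
  running=41, n=3, e=4

Final answer: 41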